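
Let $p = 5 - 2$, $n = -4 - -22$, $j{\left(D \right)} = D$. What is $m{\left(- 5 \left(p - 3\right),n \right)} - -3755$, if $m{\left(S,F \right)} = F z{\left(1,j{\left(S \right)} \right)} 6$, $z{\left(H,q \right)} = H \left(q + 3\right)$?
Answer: $4079$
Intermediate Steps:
$n = 18$ ($n = -4 + 22 = 18$)
$p = 3$ ($p = 5 - 2 = 3$)
$z{\left(H,q \right)} = H \left(3 + q\right)$
$m{\left(S,F \right)} = 6 F \left(3 + S\right)$ ($m{\left(S,F \right)} = F 1 \left(3 + S\right) 6 = F \left(3 + S\right) 6 = 6 F \left(3 + S\right)$)
$m{\left(- 5 \left(p - 3\right),n \right)} - -3755 = 6 \cdot 18 \left(3 - 5 \left(3 - 3\right)\right) - -3755 = 6 \cdot 18 \left(3 - 0\right) + 3755 = 6 \cdot 18 \left(3 + 0\right) + 3755 = 6 \cdot 18 \cdot 3 + 3755 = 324 + 3755 = 4079$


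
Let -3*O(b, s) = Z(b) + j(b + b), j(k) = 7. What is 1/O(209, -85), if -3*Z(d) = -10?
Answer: -9/31 ≈ -0.29032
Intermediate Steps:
Z(d) = 10/3 (Z(d) = -1/3*(-10) = 10/3)
O(b, s) = -31/9 (O(b, s) = -(10/3 + 7)/3 = -1/3*31/3 = -31/9)
1/O(209, -85) = 1/(-31/9) = -9/31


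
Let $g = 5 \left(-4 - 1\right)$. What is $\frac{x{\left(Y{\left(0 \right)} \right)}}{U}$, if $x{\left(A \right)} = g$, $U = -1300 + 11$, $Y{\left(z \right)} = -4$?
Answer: $\frac{25}{1289} \approx 0.019395$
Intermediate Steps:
$g = -25$ ($g = 5 \left(-5\right) = -25$)
$U = -1289$
$x{\left(A \right)} = -25$
$\frac{x{\left(Y{\left(0 \right)} \right)}}{U} = - \frac{25}{-1289} = \left(-25\right) \left(- \frac{1}{1289}\right) = \frac{25}{1289}$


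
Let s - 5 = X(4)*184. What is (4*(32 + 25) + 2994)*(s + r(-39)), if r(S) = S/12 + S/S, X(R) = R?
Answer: 4760505/2 ≈ 2.3803e+6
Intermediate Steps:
s = 741 (s = 5 + 4*184 = 5 + 736 = 741)
r(S) = 1 + S/12 (r(S) = S*(1/12) + 1 = S/12 + 1 = 1 + S/12)
(4*(32 + 25) + 2994)*(s + r(-39)) = (4*(32 + 25) + 2994)*(741 + (1 + (1/12)*(-39))) = (4*57 + 2994)*(741 + (1 - 13/4)) = (228 + 2994)*(741 - 9/4) = 3222*(2955/4) = 4760505/2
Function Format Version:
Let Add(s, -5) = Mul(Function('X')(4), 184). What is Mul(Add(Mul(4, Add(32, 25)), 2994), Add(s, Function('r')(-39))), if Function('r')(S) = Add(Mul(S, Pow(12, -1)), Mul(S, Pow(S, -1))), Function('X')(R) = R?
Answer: Rational(4760505, 2) ≈ 2.3803e+6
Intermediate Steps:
s = 741 (s = Add(5, Mul(4, 184)) = Add(5, 736) = 741)
Function('r')(S) = Add(1, Mul(Rational(1, 12), S)) (Function('r')(S) = Add(Mul(S, Rational(1, 12)), 1) = Add(Mul(Rational(1, 12), S), 1) = Add(1, Mul(Rational(1, 12), S)))
Mul(Add(Mul(4, Add(32, 25)), 2994), Add(s, Function('r')(-39))) = Mul(Add(Mul(4, Add(32, 25)), 2994), Add(741, Add(1, Mul(Rational(1, 12), -39)))) = Mul(Add(Mul(4, 57), 2994), Add(741, Add(1, Rational(-13, 4)))) = Mul(Add(228, 2994), Add(741, Rational(-9, 4))) = Mul(3222, Rational(2955, 4)) = Rational(4760505, 2)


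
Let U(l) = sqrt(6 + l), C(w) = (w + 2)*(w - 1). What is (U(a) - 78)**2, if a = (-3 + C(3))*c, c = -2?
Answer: 6076 - 312*I*sqrt(2) ≈ 6076.0 - 441.23*I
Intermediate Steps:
C(w) = (-1 + w)*(2 + w) (C(w) = (2 + w)*(-1 + w) = (-1 + w)*(2 + w))
a = -14 (a = (-3 + (-2 + 3 + 3**2))*(-2) = (-3 + (-2 + 3 + 9))*(-2) = (-3 + 10)*(-2) = 7*(-2) = -14)
(U(a) - 78)**2 = (sqrt(6 - 14) - 78)**2 = (sqrt(-8) - 78)**2 = (2*I*sqrt(2) - 78)**2 = (-78 + 2*I*sqrt(2))**2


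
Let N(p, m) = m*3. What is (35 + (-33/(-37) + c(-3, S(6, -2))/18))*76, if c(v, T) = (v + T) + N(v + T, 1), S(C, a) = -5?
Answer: 901322/333 ≈ 2706.7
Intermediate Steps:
N(p, m) = 3*m
c(v, T) = 3 + T + v (c(v, T) = (v + T) + 3*1 = (T + v) + 3 = 3 + T + v)
(35 + (-33/(-37) + c(-3, S(6, -2))/18))*76 = (35 + (-33/(-37) + (3 - 5 - 3)/18))*76 = (35 + (-33*(-1/37) - 5*1/18))*76 = (35 + (33/37 - 5/18))*76 = (35 + 409/666)*76 = (23719/666)*76 = 901322/333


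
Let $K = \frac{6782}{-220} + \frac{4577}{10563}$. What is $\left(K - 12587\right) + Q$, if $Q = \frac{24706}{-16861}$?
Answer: $- \frac{247219878911933}{19591301730} \approx -12619.0$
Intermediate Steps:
$Q = - \frac{24706}{16861}$ ($Q = 24706 \left(- \frac{1}{16861}\right) = - \frac{24706}{16861} \approx -1.4653$)
$K = - \frac{35315663}{1161930}$ ($K = 6782 \left(- \frac{1}{220}\right) + 4577 \cdot \frac{1}{10563} = - \frac{3391}{110} + \frac{4577}{10563} = - \frac{35315663}{1161930} \approx -30.394$)
$\left(K - 12587\right) + Q = \left(- \frac{35315663}{1161930} - 12587\right) - \frac{24706}{16861} = - \frac{14660528573}{1161930} - \frac{24706}{16861} = - \frac{247219878911933}{19591301730}$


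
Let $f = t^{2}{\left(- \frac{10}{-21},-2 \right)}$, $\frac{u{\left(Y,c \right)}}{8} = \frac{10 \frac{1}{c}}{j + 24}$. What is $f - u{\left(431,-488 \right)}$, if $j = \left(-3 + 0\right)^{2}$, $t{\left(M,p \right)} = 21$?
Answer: $\frac{887743}{2013} \approx 441.0$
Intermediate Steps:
$j = 9$ ($j = \left(-3\right)^{2} = 9$)
$u{\left(Y,c \right)} = \frac{80}{33 c}$ ($u{\left(Y,c \right)} = 8 \frac{10 \frac{1}{c}}{9 + 24} = 8 \frac{10 \frac{1}{c}}{33} = 8 \frac{10}{33 c} = \frac{80}{33 c}$)
$f = 441$ ($f = 21^{2} = 441$)
$f - u{\left(431,-488 \right)} = 441 - \frac{80}{33 \left(-488\right)} = 441 - \frac{80}{33} \left(- \frac{1}{488}\right) = 441 - - \frac{10}{2013} = 441 + \frac{10}{2013} = \frac{887743}{2013}$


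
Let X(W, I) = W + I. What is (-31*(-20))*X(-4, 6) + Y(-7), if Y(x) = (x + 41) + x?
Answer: 1267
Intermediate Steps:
X(W, I) = I + W
Y(x) = 41 + 2*x (Y(x) = (41 + x) + x = 41 + 2*x)
(-31*(-20))*X(-4, 6) + Y(-7) = (-31*(-20))*(6 - 4) + (41 + 2*(-7)) = 620*2 + (41 - 14) = 1240 + 27 = 1267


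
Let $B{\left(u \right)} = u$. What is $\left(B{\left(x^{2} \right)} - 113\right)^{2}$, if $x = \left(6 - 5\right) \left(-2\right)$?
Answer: $11881$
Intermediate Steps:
$x = -2$ ($x = 1 \left(-2\right) = -2$)
$\left(B{\left(x^{2} \right)} - 113\right)^{2} = \left(\left(-2\right)^{2} - 113\right)^{2} = \left(4 - 113\right)^{2} = \left(-109\right)^{2} = 11881$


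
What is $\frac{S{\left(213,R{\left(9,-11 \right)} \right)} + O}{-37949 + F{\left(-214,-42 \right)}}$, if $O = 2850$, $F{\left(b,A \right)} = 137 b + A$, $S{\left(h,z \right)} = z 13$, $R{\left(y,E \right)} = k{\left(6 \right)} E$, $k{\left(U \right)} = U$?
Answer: $- \frac{1992}{67309} \approx -0.029595$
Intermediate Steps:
$R{\left(y,E \right)} = 6 E$
$S{\left(h,z \right)} = 13 z$
$F{\left(b,A \right)} = A + 137 b$
$\frac{S{\left(213,R{\left(9,-11 \right)} \right)} + O}{-37949 + F{\left(-214,-42 \right)}} = \frac{13 \cdot 6 \left(-11\right) + 2850}{-37949 + \left(-42 + 137 \left(-214\right)\right)} = \frac{13 \left(-66\right) + 2850}{-37949 - 29360} = \frac{-858 + 2850}{-37949 - 29360} = \frac{1992}{-67309} = 1992 \left(- \frac{1}{67309}\right) = - \frac{1992}{67309}$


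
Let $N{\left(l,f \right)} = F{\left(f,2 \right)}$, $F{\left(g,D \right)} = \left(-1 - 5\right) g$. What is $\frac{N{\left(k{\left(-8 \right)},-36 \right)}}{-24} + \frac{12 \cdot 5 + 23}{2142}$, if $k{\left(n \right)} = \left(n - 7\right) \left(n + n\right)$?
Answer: $- \frac{19195}{2142} \approx -8.9612$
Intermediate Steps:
$k{\left(n \right)} = 2 n \left(-7 + n\right)$ ($k{\left(n \right)} = \left(-7 + n\right) 2 n = 2 n \left(-7 + n\right)$)
$F{\left(g,D \right)} = - 6 g$
$N{\left(l,f \right)} = - 6 f$
$\frac{N{\left(k{\left(-8 \right)},-36 \right)}}{-24} + \frac{12 \cdot 5 + 23}{2142} = \frac{\left(-6\right) \left(-36\right)}{-24} + \frac{12 \cdot 5 + 23}{2142} = 216 \left(- \frac{1}{24}\right) + \left(60 + 23\right) \frac{1}{2142} = -9 + 83 \cdot \frac{1}{2142} = -9 + \frac{83}{2142} = - \frac{19195}{2142}$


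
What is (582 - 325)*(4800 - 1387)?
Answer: 877141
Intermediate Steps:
(582 - 325)*(4800 - 1387) = 257*3413 = 877141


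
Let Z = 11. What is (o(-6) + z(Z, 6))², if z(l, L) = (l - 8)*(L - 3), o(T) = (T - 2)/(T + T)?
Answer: 841/9 ≈ 93.444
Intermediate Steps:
o(T) = (-2 + T)/(2*T) (o(T) = (-2 + T)/((2*T)) = (-2 + T)*(1/(2*T)) = (-2 + T)/(2*T))
z(l, L) = (-8 + l)*(-3 + L)
(o(-6) + z(Z, 6))² = ((½)*(-2 - 6)/(-6) + (24 - 8*6 - 3*11 + 6*11))² = ((½)*(-⅙)*(-8) + (24 - 48 - 33 + 66))² = (⅔ + 9)² = (29/3)² = 841/9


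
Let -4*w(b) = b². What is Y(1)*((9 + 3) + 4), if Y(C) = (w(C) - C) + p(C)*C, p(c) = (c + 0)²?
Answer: -4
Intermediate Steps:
w(b) = -b²/4
p(c) = c²
Y(C) = C³ - C - C²/4 (Y(C) = (-C²/4 - C) + C²*C = (-C - C²/4) + C³ = C³ - C - C²/4)
Y(1)*((9 + 3) + 4) = (1*(-1 + 1² - ¼*1))*((9 + 3) + 4) = (1*(-1 + 1 - ¼))*(12 + 4) = (1*(-¼))*16 = -¼*16 = -4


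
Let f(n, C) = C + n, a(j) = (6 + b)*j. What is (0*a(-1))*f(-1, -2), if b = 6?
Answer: 0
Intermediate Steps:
a(j) = 12*j (a(j) = (6 + 6)*j = 12*j)
(0*a(-1))*f(-1, -2) = (0*(12*(-1)))*(-2 - 1) = (0*(-12))*(-3) = 0*(-3) = 0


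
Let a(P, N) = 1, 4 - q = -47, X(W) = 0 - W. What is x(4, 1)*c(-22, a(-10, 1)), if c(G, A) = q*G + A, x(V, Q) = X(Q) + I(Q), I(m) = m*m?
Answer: 0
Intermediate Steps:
I(m) = m²
X(W) = -W
q = 51 (q = 4 - 1*(-47) = 4 + 47 = 51)
x(V, Q) = Q² - Q (x(V, Q) = -Q + Q² = Q² - Q)
c(G, A) = A + 51*G (c(G, A) = 51*G + A = A + 51*G)
x(4, 1)*c(-22, a(-10, 1)) = (1*(-1 + 1))*(1 + 51*(-22)) = (1*0)*(1 - 1122) = 0*(-1121) = 0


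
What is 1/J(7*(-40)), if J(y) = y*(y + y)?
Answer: 1/156800 ≈ 6.3776e-6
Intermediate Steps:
J(y) = 2*y² (J(y) = y*(2*y) = 2*y²)
1/J(7*(-40)) = 1/(2*(7*(-40))²) = 1/(2*(-280)²) = 1/(2*78400) = 1/156800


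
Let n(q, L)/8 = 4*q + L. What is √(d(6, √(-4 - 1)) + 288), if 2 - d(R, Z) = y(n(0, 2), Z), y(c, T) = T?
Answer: √(290 - I*√5) ≈ 17.03 - 0.06565*I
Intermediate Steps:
n(q, L) = 8*L + 32*q (n(q, L) = 8*(4*q + L) = 8*(L + 4*q) = 8*L + 32*q)
d(R, Z) = 2 - Z
√(d(6, √(-4 - 1)) + 288) = √((2 - √(-4 - 1)) + 288) = √((2 - √(-5)) + 288) = √((2 - I*√5) + 288) = √(290 - I*√5)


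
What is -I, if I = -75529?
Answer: 75529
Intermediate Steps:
-I = -1*(-75529) = 75529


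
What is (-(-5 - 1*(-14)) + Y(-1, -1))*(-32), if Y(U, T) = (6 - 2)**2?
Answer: -224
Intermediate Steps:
Y(U, T) = 16 (Y(U, T) = 4**2 = 16)
(-(-5 - 1*(-14)) + Y(-1, -1))*(-32) = (-(-5 - 1*(-14)) + 16)*(-32) = (-(-5 + 14) + 16)*(-32) = (-1*9 + 16)*(-32) = (-9 + 16)*(-32) = 7*(-32) = -224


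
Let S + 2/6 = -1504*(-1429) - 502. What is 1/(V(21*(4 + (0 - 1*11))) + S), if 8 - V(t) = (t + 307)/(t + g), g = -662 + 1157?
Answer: 29/62312915 ≈ 4.6539e-7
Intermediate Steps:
g = 495
V(t) = 8 - (307 + t)/(495 + t) (V(t) = 8 - (t + 307)/(t + 495) = 8 - (307 + t)/(495 + t))
S = 6446141/3 (S = -⅓ + (-1504*(-1429) - 502) = -⅓ + (2149216 - 502) = -⅓ + 2148714 = 6446141/3 ≈ 2.1487e+6)
1/(V(21*(4 + (0 - 1*11))) + S) = 1/((3653 + 7*(21*(4 + (0 - 1*11))))/(495 + 21*(4 + (0 - 1*11))) + 6446141/3) = 1/((3653 + 7*(21*(4 + (0 - 11))))/(495 + 21*(4 + (0 - 11))) + 6446141/3) = 1/((3653 + 7*(21*(4 - 11)))/(495 + 21*(4 - 11)) + 6446141/3) = 1/((3653 + 7*(21*(-7)))/(495 + 21*(-7)) + 6446141/3) = 1/((3653 + 7*(-147))/(495 - 147) + 6446141/3) = 1/((3653 - 1029)/348 + 6446141/3) = 1/((1/348)*2624 + 6446141/3) = 1/(656/87 + 6446141/3) = 1/(62312915/29) = 29/62312915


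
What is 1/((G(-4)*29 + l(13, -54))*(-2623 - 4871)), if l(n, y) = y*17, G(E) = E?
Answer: 1/7748796 ≈ 1.2905e-7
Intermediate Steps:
l(n, y) = 17*y
1/((G(-4)*29 + l(13, -54))*(-2623 - 4871)) = 1/((-4*29 + 17*(-54))*(-2623 - 4871)) = 1/((-116 - 918)*(-7494)) = 1/(-1034*(-7494)) = 1/7748796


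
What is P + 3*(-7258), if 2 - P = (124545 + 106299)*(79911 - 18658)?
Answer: -14139909304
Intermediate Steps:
P = -14139887530 (P = 2 - (124545 + 106299)*(79911 - 18658) = 2 - 230844*61253 = 2 - 1*14139887532 = 2 - 14139887532 = -14139887530)
P + 3*(-7258) = -14139887530 + 3*(-7258) = -14139887530 - 21774 = -14139909304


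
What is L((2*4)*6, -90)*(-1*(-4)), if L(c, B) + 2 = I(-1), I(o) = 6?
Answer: 16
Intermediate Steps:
L(c, B) = 4 (L(c, B) = -2 + 6 = 4)
L((2*4)*6, -90)*(-1*(-4)) = 4*(-1*(-4)) = 4*4 = 16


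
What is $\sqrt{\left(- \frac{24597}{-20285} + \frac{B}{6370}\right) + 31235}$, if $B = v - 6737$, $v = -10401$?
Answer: $\frac{\sqrt{106427477868014355}}{1845935} \approx 176.73$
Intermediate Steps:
$B = -17138$ ($B = -10401 - 6737 = -17138$)
$\sqrt{\left(- \frac{24597}{-20285} + \frac{B}{6370}\right) + 31235} = \sqrt{\left(- \frac{24597}{-20285} - \frac{17138}{6370}\right) + 31235} = \sqrt{\left(\left(-24597\right) \left(- \frac{1}{20285}\right) - \frac{8569}{3185}\right) + 31235} = \sqrt{\left(\frac{24597}{20285} - \frac{8569}{3185}\right) + 31235} = \sqrt{- \frac{19096144}{12921545} + 31235} = \sqrt{\frac{403585361931}{12921545}} = \frac{\sqrt{106427477868014355}}{1845935}$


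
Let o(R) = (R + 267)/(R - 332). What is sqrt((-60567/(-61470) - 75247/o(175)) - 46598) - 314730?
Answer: -314730 + I*sqrt(101855539944732210)/2264145 ≈ -3.1473e+5 + 140.96*I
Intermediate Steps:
o(R) = (267 + R)/(-332 + R)
sqrt((-60567/(-61470) - 75247/o(175)) - 46598) - 314730 = sqrt((-60567/(-61470) - 75247*(-332 + 175)/(267 + 175)) - 46598) - 314730 = sqrt((-60567*(-1/61470) - 75247/(442/(-157))) - 46598) - 314730 = sqrt((20189/20490 - 75247/((-1/157*442))) - 46598) - 314730 = sqrt((20189/20490 - 75247/(-442/157)) - 46598) - 314730 = sqrt((20189/20490 - 75247*(-157/442)) - 46598) - 314730 = sqrt((20189/20490 + 11813779/442) - 46598) - 314730 = sqrt(60518313812/2264145 - 46598) - 314730 = sqrt(-44986314898/2264145) - 314730 = I*sqrt(101855539944732210)/2264145 - 314730 = -314730 + I*sqrt(101855539944732210)/2264145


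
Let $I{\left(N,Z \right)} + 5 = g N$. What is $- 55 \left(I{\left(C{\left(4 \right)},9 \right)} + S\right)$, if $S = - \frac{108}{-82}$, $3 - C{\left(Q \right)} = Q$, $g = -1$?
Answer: $\frac{6050}{41} \approx 147.56$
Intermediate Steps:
$C{\left(Q \right)} = 3 - Q$
$S = \frac{54}{41}$ ($S = \left(-108\right) \left(- \frac{1}{82}\right) = \frac{54}{41} \approx 1.3171$)
$I{\left(N,Z \right)} = -5 - N$
$- 55 \left(I{\left(C{\left(4 \right)},9 \right)} + S\right) = - 55 \left(\left(-5 - \left(3 - 4\right)\right) + \frac{54}{41}\right) = - 55 \left(\left(-5 - -1\right) + \frac{54}{41}\right) = - 55 \left(\left(-5 + 1\right) + \frac{54}{41}\right) = - 55 \left(-4 + \frac{54}{41}\right) = \left(-55\right) \left(- \frac{110}{41}\right) = \frac{6050}{41}$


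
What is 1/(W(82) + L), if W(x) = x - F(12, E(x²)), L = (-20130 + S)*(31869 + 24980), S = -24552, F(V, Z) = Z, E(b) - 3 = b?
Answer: -1/2540133663 ≈ -3.9368e-10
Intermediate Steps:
E(b) = 3 + b
L = -2540127018 (L = (-20130 - 24552)*(31869 + 24980) = -44682*56849 = -2540127018)
W(x) = -3 + x - x² (W(x) = x - (3 + x²) = x + (-3 - x²) = -3 + x - x²)
1/(W(82) + L) = 1/((-3 + 82 - 1*82²) - 2540127018) = 1/((-3 + 82 - 1*6724) - 2540127018) = 1/((-3 + 82 - 6724) - 2540127018) = 1/(-6645 - 2540127018) = 1/(-2540133663) = -1/2540133663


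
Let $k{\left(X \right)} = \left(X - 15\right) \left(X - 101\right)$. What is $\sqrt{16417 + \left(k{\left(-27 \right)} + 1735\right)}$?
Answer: $2 \sqrt{5882} \approx 153.39$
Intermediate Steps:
$k{\left(X \right)} = \left(-101 + X\right) \left(-15 + X\right)$ ($k{\left(X \right)} = \left(-15 + X\right) \left(-101 + X\right) = \left(-101 + X\right) \left(-15 + X\right)$)
$\sqrt{16417 + \left(k{\left(-27 \right)} + 1735\right)} = \sqrt{16417 + \left(\left(1515 + \left(-27\right)^{2} - -3132\right) + 1735\right)} = \sqrt{16417 + \left(\left(1515 + 729 + 3132\right) + 1735\right)} = \sqrt{16417 + \left(5376 + 1735\right)} = \sqrt{16417 + 7111} = \sqrt{23528} = 2 \sqrt{5882}$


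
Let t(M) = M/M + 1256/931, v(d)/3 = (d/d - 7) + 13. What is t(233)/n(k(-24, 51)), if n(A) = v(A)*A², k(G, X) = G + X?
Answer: 1/6517 ≈ 0.00015344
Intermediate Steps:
v(d) = 21 (v(d) = 3*((d/d - 7) + 13) = 3*((1 - 7) + 13) = 3*(-6 + 13) = 3*7 = 21)
t(M) = 2187/931 (t(M) = 1 + 1256*(1/931) = 1 + 1256/931 = 2187/931)
n(A) = 21*A²
t(233)/n(k(-24, 51)) = 2187/(931*((21*(-24 + 51)²))) = 2187/(931*((21*27²))) = 2187/(931*((21*729))) = (2187/931)/15309 = (2187/931)*(1/15309) = 1/6517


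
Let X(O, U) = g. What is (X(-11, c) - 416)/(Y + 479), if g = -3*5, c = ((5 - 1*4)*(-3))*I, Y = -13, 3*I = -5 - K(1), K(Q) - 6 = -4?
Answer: -431/466 ≈ -0.92489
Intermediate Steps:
K(Q) = 2 (K(Q) = 6 - 4 = 2)
I = -7/3 (I = (-5 - 1*2)/3 = (-5 - 2)/3 = (⅓)*(-7) = -7/3 ≈ -2.3333)
c = 7 (c = ((5 - 1*4)*(-3))*(-7/3) = ((5 - 4)*(-3))*(-7/3) = (1*(-3))*(-7/3) = -3*(-7/3) = 7)
g = -15
X(O, U) = -15
(X(-11, c) - 416)/(Y + 479) = (-15 - 416)/(-13 + 479) = -431/466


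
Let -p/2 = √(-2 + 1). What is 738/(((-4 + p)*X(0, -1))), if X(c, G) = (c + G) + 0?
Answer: 738/5 - 369*I/5 ≈ 147.6 - 73.8*I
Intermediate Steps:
p = -2*I (p = -2*√(-2 + 1) = -2*I ≈ -2.0*I)
X(c, G) = G + c (X(c, G) = (G + c) + 0 = G + c)
738/(((-4 + p)*X(0, -1))) = 738/(((-4 - 2*I)*(-1 + 0))) = 738/(((-4 - 2*I)*(-1))) = 738/(4 + 2*I) = 738*((4 - 2*I)/20) = 369*(4 - 2*I)/10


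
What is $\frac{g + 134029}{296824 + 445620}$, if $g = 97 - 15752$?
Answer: $\frac{59187}{371222} \approx 0.15944$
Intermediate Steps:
$g = -15655$ ($g = 97 - 15752 = -15655$)
$\frac{g + 134029}{296824 + 445620} = \frac{-15655 + 134029}{296824 + 445620} = \frac{118374}{742444} = 118374 \cdot \frac{1}{742444} = \frac{59187}{371222}$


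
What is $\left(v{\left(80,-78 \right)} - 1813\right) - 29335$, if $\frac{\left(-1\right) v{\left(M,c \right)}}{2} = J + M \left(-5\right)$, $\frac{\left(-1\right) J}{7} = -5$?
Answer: $-30418$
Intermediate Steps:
$J = 35$ ($J = \left(-7\right) \left(-5\right) = 35$)
$v{\left(M,c \right)} = -70 + 10 M$ ($v{\left(M,c \right)} = - 2 \left(35 + M \left(-5\right)\right) = - 2 \left(35 - 5 M\right) = -70 + 10 M$)
$\left(v{\left(80,-78 \right)} - 1813\right) - 29335 = \left(\left(-70 + 10 \cdot 80\right) - 1813\right) - 29335 = \left(\left(-70 + 800\right) - 1813\right) - 29335 = \left(730 - 1813\right) - 29335 = -1083 - 29335 = -30418$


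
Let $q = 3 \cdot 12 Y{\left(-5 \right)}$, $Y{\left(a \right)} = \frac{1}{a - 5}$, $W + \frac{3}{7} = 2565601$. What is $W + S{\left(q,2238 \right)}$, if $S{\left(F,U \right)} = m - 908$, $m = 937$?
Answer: $\frac{17959407}{7} \approx 2.5656 \cdot 10^{6}$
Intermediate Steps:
$W = \frac{17959204}{7}$ ($W = - \frac{3}{7} + 2565601 = \frac{17959204}{7} \approx 2.5656 \cdot 10^{6}$)
$Y{\left(a \right)} = \frac{1}{-5 + a}$
$q = - \frac{18}{5}$ ($q = \frac{3 \cdot 12}{-5 - 5} = \frac{36}{-10} = 36 \left(- \frac{1}{10}\right) = - \frac{18}{5} \approx -3.6$)
$S{\left(F,U \right)} = 29$ ($S{\left(F,U \right)} = 937 - 908 = 29$)
$W + S{\left(q,2238 \right)} = \frac{17959204}{7} + 29 = \frac{17959407}{7}$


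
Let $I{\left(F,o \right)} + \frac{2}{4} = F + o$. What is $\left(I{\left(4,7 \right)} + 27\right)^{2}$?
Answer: $\frac{5625}{4} \approx 1406.3$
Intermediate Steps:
$I{\left(F,o \right)} = - \frac{1}{2} + F + o$ ($I{\left(F,o \right)} = - \frac{1}{2} + \left(F + o\right) = - \frac{1}{2} + F + o$)
$\left(I{\left(4,7 \right)} + 27\right)^{2} = \left(\left(- \frac{1}{2} + 4 + 7\right) + 27\right)^{2} = \left(\frac{21}{2} + 27\right)^{2} = \left(\frac{75}{2}\right)^{2} = \frac{5625}{4}$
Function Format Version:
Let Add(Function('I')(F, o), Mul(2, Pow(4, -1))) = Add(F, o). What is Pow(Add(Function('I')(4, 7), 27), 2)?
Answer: Rational(5625, 4) ≈ 1406.3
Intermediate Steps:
Function('I')(F, o) = Add(Rational(-1, 2), F, o) (Function('I')(F, o) = Add(Rational(-1, 2), Add(F, o)) = Add(Rational(-1, 2), F, o))
Pow(Add(Function('I')(4, 7), 27), 2) = Pow(Add(Add(Rational(-1, 2), 4, 7), 27), 2) = Pow(Add(Rational(21, 2), 27), 2) = Pow(Rational(75, 2), 2) = Rational(5625, 4)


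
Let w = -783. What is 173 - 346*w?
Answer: 271091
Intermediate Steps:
173 - 346*w = 173 - 346*(-783) = 173 + 270918 = 271091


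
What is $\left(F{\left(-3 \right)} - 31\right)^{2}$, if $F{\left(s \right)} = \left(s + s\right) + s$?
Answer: $1600$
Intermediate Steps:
$F{\left(s \right)} = 3 s$ ($F{\left(s \right)} = 2 s + s = 3 s$)
$\left(F{\left(-3 \right)} - 31\right)^{2} = \left(3 \left(-3\right) - 31\right)^{2} = \left(-9 - 31\right)^{2} = \left(-40\right)^{2} = 1600$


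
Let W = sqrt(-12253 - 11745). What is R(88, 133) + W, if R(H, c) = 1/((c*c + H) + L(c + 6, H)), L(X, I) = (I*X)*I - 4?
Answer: 1/1094189 + 13*I*sqrt(142) ≈ 9.1392e-7 + 154.91*I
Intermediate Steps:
L(X, I) = -4 + X*I**2 (L(X, I) = X*I**2 - 4 = -4 + X*I**2)
W = 13*I*sqrt(142) (W = sqrt(-23998) = 13*I*sqrt(142) ≈ 154.91*I)
R(H, c) = 1/(-4 + H + c**2 + H**2*(6 + c)) (R(H, c) = 1/((c*c + H) + (-4 + (c + 6)*H**2)) = 1/((c**2 + H) + (-4 + (6 + c)*H**2)) = 1/((H + c**2) + (-4 + H**2*(6 + c))) = 1/(-4 + H + c**2 + H**2*(6 + c)))
R(88, 133) + W = 1/(-4 + 88 + 133**2 + 88**2*(6 + 133)) + 13*I*sqrt(142) = 1/(-4 + 88 + 17689 + 7744*139) + 13*I*sqrt(142) = 1/(-4 + 88 + 17689 + 1076416) + 13*I*sqrt(142) = 1/1094189 + 13*I*sqrt(142)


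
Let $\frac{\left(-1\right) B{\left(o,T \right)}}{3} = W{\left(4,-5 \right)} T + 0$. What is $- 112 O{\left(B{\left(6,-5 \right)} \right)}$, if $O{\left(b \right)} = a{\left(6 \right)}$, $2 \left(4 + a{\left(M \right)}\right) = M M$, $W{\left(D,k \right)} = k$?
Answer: $-1568$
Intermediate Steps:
$a{\left(M \right)} = -4 + \frac{M^{2}}{2}$ ($a{\left(M \right)} = -4 + \frac{M M}{2} = -4 + \frac{M^{2}}{2}$)
$B{\left(o,T \right)} = 15 T$ ($B{\left(o,T \right)} = - 3 \left(- 5 T + 0\right) = - 3 \left(- 5 T\right) = 15 T$)
$O{\left(b \right)} = 14$ ($O{\left(b \right)} = -4 + \frac{6^{2}}{2} = -4 + \frac{1}{2} \cdot 36 = -4 + 18 = 14$)
$- 112 O{\left(B{\left(6,-5 \right)} \right)} = \left(-112\right) 14 = -1568$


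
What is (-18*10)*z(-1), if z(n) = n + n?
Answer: 360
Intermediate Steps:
z(n) = 2*n
(-18*10)*z(-1) = (-18*10)*(2*(-1)) = -180*(-2) = 360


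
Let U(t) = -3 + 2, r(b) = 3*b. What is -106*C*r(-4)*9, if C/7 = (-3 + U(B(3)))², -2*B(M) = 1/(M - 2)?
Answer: 1282176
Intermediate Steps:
B(M) = -1/(2*(-2 + M)) (B(M) = -1/(2*(M - 2)) = -1/(2*(-2 + M)))
U(t) = -1
C = 112 (C = 7*(-3 - 1)² = 7*(-4)² = 7*16 = 112)
-106*C*r(-4)*9 = -106*112*(3*(-4))*9 = -106*112*(-12)*9 = -(-142464)*9 = -106*(-12096) = 1282176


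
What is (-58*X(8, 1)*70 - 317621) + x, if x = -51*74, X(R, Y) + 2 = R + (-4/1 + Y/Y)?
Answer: -333575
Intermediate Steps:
X(R, Y) = -5 + R (X(R, Y) = -2 + (R + (-4/1 + Y/Y)) = -2 + (R + (-4*1 + 1)) = -2 + (R + (-4 + 1)) = -2 + (R - 3) = -2 + (-3 + R) = -5 + R)
x = -3774
(-58*X(8, 1)*70 - 317621) + x = (-58*(-5 + 8)*70 - 317621) - 3774 = (-58*3*70 - 317621) - 3774 = (-174*70 - 317621) - 3774 = (-12180 - 317621) - 3774 = -329801 - 3774 = -333575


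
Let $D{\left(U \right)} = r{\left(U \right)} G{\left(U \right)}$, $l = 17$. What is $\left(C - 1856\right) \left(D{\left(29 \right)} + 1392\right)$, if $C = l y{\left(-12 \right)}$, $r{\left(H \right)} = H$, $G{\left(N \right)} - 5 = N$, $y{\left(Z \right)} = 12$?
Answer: $-3928456$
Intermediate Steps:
$G{\left(N \right)} = 5 + N$
$D{\left(U \right)} = U \left(5 + U\right)$
$C = 204$ ($C = 17 \cdot 12 = 204$)
$\left(C - 1856\right) \left(D{\left(29 \right)} + 1392\right) = \left(204 - 1856\right) \left(29 \left(5 + 29\right) + 1392\right) = - 1652 \left(29 \cdot 34 + 1392\right) = - 1652 \left(986 + 1392\right) = \left(-1652\right) 2378 = -3928456$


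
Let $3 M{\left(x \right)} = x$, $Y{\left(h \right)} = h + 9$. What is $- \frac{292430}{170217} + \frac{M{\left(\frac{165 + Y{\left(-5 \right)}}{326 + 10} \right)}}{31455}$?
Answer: $- \frac{1030215996503}{599667682320} \approx -1.718$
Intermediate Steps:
$Y{\left(h \right)} = 9 + h$
$M{\left(x \right)} = \frac{x}{3}$
$- \frac{292430}{170217} + \frac{M{\left(\frac{165 + Y{\left(-5 \right)}}{326 + 10} \right)}}{31455} = - \frac{292430}{170217} + \frac{\frac{1}{3} \frac{165 + \left(9 - 5\right)}{326 + 10}}{31455} = \left(-292430\right) \frac{1}{170217} + \frac{\left(165 + 4\right) \frac{1}{336}}{3} \cdot \frac{1}{31455} = - \frac{292430}{170217} + \frac{169 \cdot \frac{1}{336}}{3} \cdot \frac{1}{31455} = - \frac{292430}{170217} + \frac{1}{3} \cdot \frac{169}{336} \cdot \frac{1}{31455} = - \frac{292430}{170217} + \frac{169}{1008} \cdot \frac{1}{31455} = - \frac{292430}{170217} + \frac{169}{31706640} = - \frac{1030215996503}{599667682320}$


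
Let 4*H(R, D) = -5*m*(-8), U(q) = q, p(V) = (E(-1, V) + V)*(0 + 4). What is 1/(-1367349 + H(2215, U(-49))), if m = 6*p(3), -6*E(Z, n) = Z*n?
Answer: -1/1366509 ≈ -7.3179e-7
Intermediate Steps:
E(Z, n) = -Z*n/6
p(V) = 14*V/3 (p(V) = (-1/6*(-1)*V + V)*(0 + 4) = (V/6 + V)*4 = (7*V/6)*4 = 14*V/3)
m = 84 (m = 6*((14/3)*3) = 6*14 = 84)
H(R, D) = 840 (H(R, D) = (-5*84*(-8))/4 = (-420*(-8))/4 = (1/4)*3360 = 840)
1/(-1367349 + H(2215, U(-49))) = 1/(-1367349 + 840) = 1/(-1366509) = -1/1366509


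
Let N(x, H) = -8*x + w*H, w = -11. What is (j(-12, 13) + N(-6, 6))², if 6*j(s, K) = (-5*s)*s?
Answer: 19044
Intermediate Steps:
j(s, K) = -5*s²/6 (j(s, K) = ((-5*s)*s)/6 = (-5*s²)/6 = -5*s²/6)
N(x, H) = -11*H - 8*x (N(x, H) = -8*x - 11*H = -11*H - 8*x)
(j(-12, 13) + N(-6, 6))² = (-⅚*(-12)² + (-11*6 - 8*(-6)))² = (-⅚*144 + (-66 + 48))² = (-120 - 18)² = (-138)² = 19044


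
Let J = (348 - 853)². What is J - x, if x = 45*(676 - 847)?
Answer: 262720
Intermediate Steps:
x = -7695 (x = 45*(-171) = -7695)
J = 255025 (J = (-505)² = 255025)
J - x = 255025 - 1*(-7695) = 255025 + 7695 = 262720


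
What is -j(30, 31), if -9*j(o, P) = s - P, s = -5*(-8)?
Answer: 1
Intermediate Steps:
s = 40
j(o, P) = -40/9 + P/9 (j(o, P) = -(40 - P)/9 = -40/9 + P/9)
-j(30, 31) = -(-40/9 + (1/9)*31) = -(-40/9 + 31/9) = -1*(-1) = 1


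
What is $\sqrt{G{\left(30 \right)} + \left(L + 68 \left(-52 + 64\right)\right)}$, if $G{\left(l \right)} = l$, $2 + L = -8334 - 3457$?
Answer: $i \sqrt{10947} \approx 104.63 i$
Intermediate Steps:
$L = -11793$ ($L = -2 - 11791 = -11793$)
$\sqrt{G{\left(30 \right)} + \left(L + 68 \left(-52 + 64\right)\right)} = \sqrt{30 - \left(11793 - 68 \left(-52 + 64\right)\right)} = \sqrt{30 + \left(-11793 + 68 \cdot 12\right)} = \sqrt{30 + \left(-11793 + 816\right)} = \sqrt{30 - 10977} = \sqrt{-10947} = i \sqrt{10947}$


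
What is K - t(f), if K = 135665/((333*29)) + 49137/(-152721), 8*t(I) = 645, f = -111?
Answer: -87700910213/1310957064 ≈ -66.898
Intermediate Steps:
t(I) = 645/8 (t(I) = (⅛)*645 = 645/8)
K = 2249375384/163869633 (K = 135665/9657 + 49137*(-1/152721) = 135665*(1/9657) - 16379/50907 = 135665/9657 - 16379/50907 = 2249375384/163869633 ≈ 13.727)
K - t(f) = 2249375384/163869633 - 1*645/8 = 2249375384/163869633 - 645/8 = -87700910213/1310957064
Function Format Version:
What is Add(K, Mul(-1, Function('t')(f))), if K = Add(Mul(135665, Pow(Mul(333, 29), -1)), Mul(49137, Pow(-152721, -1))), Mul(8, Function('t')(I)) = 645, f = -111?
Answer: Rational(-87700910213, 1310957064) ≈ -66.898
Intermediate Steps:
Function('t')(I) = Rational(645, 8) (Function('t')(I) = Mul(Rational(1, 8), 645) = Rational(645, 8))
K = Rational(2249375384, 163869633) (K = Add(Mul(135665, Pow(9657, -1)), Mul(49137, Rational(-1, 152721))) = Add(Mul(135665, Rational(1, 9657)), Rational(-16379, 50907)) = Add(Rational(135665, 9657), Rational(-16379, 50907)) = Rational(2249375384, 163869633) ≈ 13.727)
Add(K, Mul(-1, Function('t')(f))) = Add(Rational(2249375384, 163869633), Mul(-1, Rational(645, 8))) = Add(Rational(2249375384, 163869633), Rational(-645, 8)) = Rational(-87700910213, 1310957064)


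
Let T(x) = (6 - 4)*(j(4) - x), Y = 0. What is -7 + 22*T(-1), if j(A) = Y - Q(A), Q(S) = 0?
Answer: 37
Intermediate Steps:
j(A) = 0 (j(A) = 0 - 1*0 = 0 + 0 = 0)
T(x) = -2*x (T(x) = (6 - 4)*(0 - x) = 2*(-x) = -2*x)
-7 + 22*T(-1) = -7 + 22*(-2*(-1)) = -7 + 22*2 = -7 + 44 = 37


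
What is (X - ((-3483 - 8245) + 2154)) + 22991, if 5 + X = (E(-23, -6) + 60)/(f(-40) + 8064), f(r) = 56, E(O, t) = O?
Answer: 264387237/8120 ≈ 32560.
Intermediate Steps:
X = -40563/8120 (X = -5 + (-23 + 60)/(56 + 8064) = -5 + 37/8120 = -40563/8120 ≈ -4.9954)
(X - ((-3483 - 8245) + 2154)) + 22991 = (-40563/8120 - ((-3483 - 8245) + 2154)) + 22991 = (-40563/8120 - (-11728 + 2154)) + 22991 = (-40563/8120 - 1*(-9574)) + 22991 = (-40563/8120 + 9574) + 22991 = 77700317/8120 + 22991 = 264387237/8120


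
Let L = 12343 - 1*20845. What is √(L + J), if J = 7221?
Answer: I*√1281 ≈ 35.791*I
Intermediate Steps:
L = -8502 (L = 12343 - 20845 = -8502)
√(L + J) = √(-8502 + 7221) = √(-1281) = I*√1281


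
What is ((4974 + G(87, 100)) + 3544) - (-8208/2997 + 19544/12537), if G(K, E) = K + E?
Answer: 576932419/66267 ≈ 8706.2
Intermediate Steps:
G(K, E) = E + K
((4974 + G(87, 100)) + 3544) - (-8208/2997 + 19544/12537) = ((4974 + (100 + 87)) + 3544) - (-8208/2997 + 19544/12537) = ((4974 + 187) + 3544) - (-8208*1/2997 + 19544*(1/12537)) = (5161 + 3544) - (-304/111 + 2792/1791) = 8705 - 1*(-78184/66267) = 8705 + 78184/66267 = 576932419/66267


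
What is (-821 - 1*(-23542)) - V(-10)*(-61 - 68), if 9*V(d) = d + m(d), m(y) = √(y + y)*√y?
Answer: 67733/3 - 430*√2/3 ≈ 22375.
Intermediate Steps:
m(y) = y*√2 (m(y) = √(2*y)*√y = (√2*√y)*√y = y*√2)
V(d) = d/9 + d*√2/9 (V(d) = (d + d*√2)/9 = d/9 + d*√2/9)
(-821 - 1*(-23542)) - V(-10)*(-61 - 68) = (-821 - 1*(-23542)) - (⅑)*(-10)*(1 + √2)*(-61 - 68) = (-821 + 23542) - (-10/9 - 10*√2/9)*(-129) = 22721 - (430/3 + 430*√2/3) = 22721 + (-430/3 - 430*√2/3) = 67733/3 - 430*√2/3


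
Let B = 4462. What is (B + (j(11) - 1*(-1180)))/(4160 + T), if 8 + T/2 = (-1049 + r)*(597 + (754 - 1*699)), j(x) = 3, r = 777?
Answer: -5645/350544 ≈ -0.016104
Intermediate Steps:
T = -354704 (T = -16 + 2*((-1049 + 777)*(597 + (754 - 1*699))) = -16 + 2*(-272*(597 + (754 - 699))) = -16 + 2*(-272*(597 + 55)) = -16 + 2*(-272*652) = -16 + 2*(-177344) = -16 - 354688 = -354704)
(B + (j(11) - 1*(-1180)))/(4160 + T) = (4462 + (3 - 1*(-1180)))/(4160 - 354704) = (4462 + (3 + 1180))/(-350544) = (4462 + 1183)*(-1/350544) = 5645*(-1/350544) = -5645/350544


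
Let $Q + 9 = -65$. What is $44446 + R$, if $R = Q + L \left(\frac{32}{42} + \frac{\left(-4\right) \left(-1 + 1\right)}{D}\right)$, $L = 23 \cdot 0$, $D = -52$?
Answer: $44372$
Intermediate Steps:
$L = 0$
$Q = -74$ ($Q = -9 - 65 = -74$)
$R = -74$ ($R = -74 + 0 \left(\frac{32}{42} + \frac{\left(-4\right) \left(-1 + 1\right)}{-52}\right) = -74 + 0 \left(32 \cdot \frac{1}{42} + \left(-4\right) 0 \left(- \frac{1}{52}\right)\right) = -74 + 0 \left(\frac{16}{21} + 0 \left(- \frac{1}{52}\right)\right) = -74 + 0 \left(\frac{16}{21} + 0\right) = -74 + 0 \cdot \frac{16}{21} = -74 + 0 = -74$)
$44446 + R = 44446 - 74 = 44372$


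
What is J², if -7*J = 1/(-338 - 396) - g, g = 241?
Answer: 31291841025/26399044 ≈ 1185.3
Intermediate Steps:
J = 176895/5138 (J = -(1/(-338 - 396) - 1*241)/7 = -(1/(-734) - 241)/7 = -(-1/734 - 241)/7 = -⅐*(-176895/734) = 176895/5138 ≈ 34.429)
J² = (176895/5138)² = 31291841025/26399044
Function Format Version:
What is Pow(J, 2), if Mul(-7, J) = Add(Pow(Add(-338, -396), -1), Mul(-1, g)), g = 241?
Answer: Rational(31291841025, 26399044) ≈ 1185.3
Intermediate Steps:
J = Rational(176895, 5138) (J = Mul(Rational(-1, 7), Add(Pow(Add(-338, -396), -1), Mul(-1, 241))) = Mul(Rational(-1, 7), Add(Pow(-734, -1), -241)) = Mul(Rational(-1, 7), Add(Rational(-1, 734), -241)) = Mul(Rational(-1, 7), Rational(-176895, 734)) = Rational(176895, 5138) ≈ 34.429)
Pow(J, 2) = Pow(Rational(176895, 5138), 2) = Rational(31291841025, 26399044)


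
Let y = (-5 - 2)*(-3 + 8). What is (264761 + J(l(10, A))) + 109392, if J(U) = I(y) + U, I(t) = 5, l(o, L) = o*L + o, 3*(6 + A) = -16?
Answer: 1122164/3 ≈ 3.7405e+5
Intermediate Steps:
A = -34/3 (A = -6 + (⅓)*(-16) = -6 - 16/3 = -34/3 ≈ -11.333)
l(o, L) = o + L*o (l(o, L) = L*o + o = o + L*o)
y = -35 (y = -7*5 = -35)
J(U) = 5 + U
(264761 + J(l(10, A))) + 109392 = (264761 + (5 + 10*(1 - 34/3))) + 109392 = (264761 + (5 + 10*(-31/3))) + 109392 = (264761 + (5 - 310/3)) + 109392 = (264761 - 295/3) + 109392 = 793988/3 + 109392 = 1122164/3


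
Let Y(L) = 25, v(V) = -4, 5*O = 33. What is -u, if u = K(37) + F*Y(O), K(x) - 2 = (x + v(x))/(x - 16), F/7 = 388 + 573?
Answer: -1177250/7 ≈ -1.6818e+5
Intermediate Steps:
F = 6727 (F = 7*(388 + 573) = 7*961 = 6727)
O = 33/5 (O = (⅕)*33 = 33/5 ≈ 6.6000)
K(x) = 2 + (-4 + x)/(-16 + x) (K(x) = 2 + (x - 4)/(x - 16) = 2 + (-4 + x)/(-16 + x))
u = 1177250/7 (u = 3*(-12 + 37)/(-16 + 37) + 6727*25 = 3*25/21 + 168175 = 3*(1/21)*25 + 168175 = 25/7 + 168175 = 1177250/7 ≈ 1.6818e+5)
-u = -1*1177250/7 = -1177250/7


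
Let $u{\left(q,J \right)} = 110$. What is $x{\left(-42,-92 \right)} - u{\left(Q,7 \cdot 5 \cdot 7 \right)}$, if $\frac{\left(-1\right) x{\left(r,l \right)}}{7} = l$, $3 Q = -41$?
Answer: $534$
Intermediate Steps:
$Q = - \frac{41}{3}$ ($Q = \frac{1}{3} \left(-41\right) = - \frac{41}{3} \approx -13.667$)
$x{\left(r,l \right)} = - 7 l$
$x{\left(-42,-92 \right)} - u{\left(Q,7 \cdot 5 \cdot 7 \right)} = \left(-7\right) \left(-92\right) - 110 = 644 - 110 = 534$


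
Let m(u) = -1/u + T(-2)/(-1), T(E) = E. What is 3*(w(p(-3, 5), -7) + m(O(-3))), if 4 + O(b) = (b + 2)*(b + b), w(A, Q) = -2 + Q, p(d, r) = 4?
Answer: -45/2 ≈ -22.500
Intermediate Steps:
O(b) = -4 + 2*b*(2 + b) (O(b) = -4 + (b + 2)*(b + b) = -4 + (2 + b)*(2*b) = -4 + 2*b*(2 + b))
m(u) = 2 - 1/u (m(u) = -1/u - 2/(-1) = -1/u - 2*(-1) = -1/u + 2 = 2 - 1/u)
3*(w(p(-3, 5), -7) + m(O(-3))) = 3*((-2 - 7) + (2 - 1/(-4 + 2*(-3)**2 + 4*(-3)))) = 3*(-9 + (2 - 1/(-4 + 2*9 - 12))) = 3*(-9 + (2 - 1/(-4 + 18 - 12))) = 3*(-9 + (2 - 1/2)) = 3*(-9 + 3/2) = 3*(-15/2) = -45/2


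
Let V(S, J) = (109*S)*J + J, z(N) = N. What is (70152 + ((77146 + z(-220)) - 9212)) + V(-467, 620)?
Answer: -31421374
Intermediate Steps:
V(S, J) = J + 109*J*S (V(S, J) = 109*J*S + J = J + 109*J*S)
(70152 + ((77146 + z(-220)) - 9212)) + V(-467, 620) = (70152 + ((77146 - 220) - 9212)) + 620*(1 + 109*(-467)) = (70152 + (76926 - 9212)) + 620*(1 - 50903) = (70152 + 67714) + 620*(-50902) = 137866 - 31559240 = -31421374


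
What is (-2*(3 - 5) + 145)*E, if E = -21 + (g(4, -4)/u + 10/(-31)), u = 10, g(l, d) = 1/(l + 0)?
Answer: -3934941/1240 ≈ -3173.3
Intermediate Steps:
g(l, d) = 1/l
E = -26409/1240 (E = -21 + (1/(4*10) + 10/(-31)) = -21 + ((¼)*(⅒) + 10*(-1/31)) = -21 + (1/40 - 10/31) = -21 - 369/1240 = -26409/1240 ≈ -21.298)
(-2*(3 - 5) + 145)*E = (-2*(3 - 5) + 145)*(-26409/1240) = (-2*(-2) + 145)*(-26409/1240) = (4 + 145)*(-26409/1240) = 149*(-26409/1240) = -3934941/1240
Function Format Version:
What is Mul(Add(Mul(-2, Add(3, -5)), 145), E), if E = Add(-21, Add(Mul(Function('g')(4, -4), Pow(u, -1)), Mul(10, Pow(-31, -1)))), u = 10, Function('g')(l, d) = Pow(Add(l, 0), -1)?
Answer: Rational(-3934941, 1240) ≈ -3173.3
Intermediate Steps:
Function('g')(l, d) = Pow(l, -1)
E = Rational(-26409, 1240) (E = Add(-21, Add(Mul(Pow(4, -1), Pow(10, -1)), Mul(10, Pow(-31, -1)))) = Add(-21, Add(Mul(Rational(1, 4), Rational(1, 10)), Mul(10, Rational(-1, 31)))) = Add(-21, Add(Rational(1, 40), Rational(-10, 31))) = Add(-21, Rational(-369, 1240)) = Rational(-26409, 1240) ≈ -21.298)
Mul(Add(Mul(-2, Add(3, -5)), 145), E) = Mul(Add(Mul(-2, Add(3, -5)), 145), Rational(-26409, 1240)) = Mul(Add(Mul(-2, -2), 145), Rational(-26409, 1240)) = Mul(Add(4, 145), Rational(-26409, 1240)) = Mul(149, Rational(-26409, 1240)) = Rational(-3934941, 1240)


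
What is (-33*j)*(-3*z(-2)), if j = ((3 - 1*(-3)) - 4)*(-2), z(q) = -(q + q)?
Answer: -1584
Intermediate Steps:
z(q) = -2*q
j = -4 (j = ((3 + 3) - 4)*(-2) = (6 - 4)*(-2) = 2*(-2) = -4)
(-33*j)*(-3*z(-2)) = (-33*(-4))*(-(-6)*(-2)) = 132*(-3*4) = 132*(-12) = -1584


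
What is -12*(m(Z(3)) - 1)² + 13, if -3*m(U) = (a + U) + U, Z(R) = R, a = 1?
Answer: -361/3 ≈ -120.33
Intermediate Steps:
m(U) = -⅓ - 2*U/3 (m(U) = -((1 + U) + U)/3 = -(1 + 2*U)/3 = -⅓ - 2*U/3)
-12*(m(Z(3)) - 1)² + 13 = -12*((-⅓ - ⅔*3) - 1)² + 13 = -12*((-⅓ - 2) - 1)² + 13 = -12*(-7/3 - 1)² + 13 = -12*(-10/3)² + 13 = -12*100/9 + 13 = -400/3 + 13 = -361/3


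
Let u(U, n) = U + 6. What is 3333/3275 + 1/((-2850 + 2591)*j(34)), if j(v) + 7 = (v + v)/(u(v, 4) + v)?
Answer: 42022/41265 ≈ 1.0183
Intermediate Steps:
u(U, n) = 6 + U
j(v) = -7 + 2*v/(6 + 2*v) (j(v) = -7 + (v + v)/((6 + v) + v) = -7 + (2*v)/(6 + 2*v) = -7 + 2*v/(6 + 2*v))
3333/3275 + 1/((-2850 + 2591)*j(34)) = 3333/3275 + 1/((-2850 + 2591)*((3*(-7 - 2*34)/(3 + 34)))) = 3333*(1/3275) + 1/((-259)*((3*(-7 - 68)/37))) = 3333/3275 - 1/(259*(3*(1/37)*(-75))) = 3333/3275 - 1/(259*(-225/37)) = 3333/3275 - 1/259*(-37/225) = 3333/3275 + 1/1575 = 42022/41265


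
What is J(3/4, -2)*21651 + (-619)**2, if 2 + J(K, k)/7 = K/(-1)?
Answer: -134483/4 ≈ -33621.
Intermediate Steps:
J(K, k) = -14 - 7*K (J(K, k) = -14 + 7*(K/(-1)) = -14 + 7*(K*(-1)) = -14 + 7*(-K) = -14 - 7*K)
J(3/4, -2)*21651 + (-619)**2 = (-14 - 21/4)*21651 + (-619)**2 = (-14 - 21/4)*21651 + 383161 = -77/4*21651 + 383161 = -1667127/4 + 383161 = -134483/4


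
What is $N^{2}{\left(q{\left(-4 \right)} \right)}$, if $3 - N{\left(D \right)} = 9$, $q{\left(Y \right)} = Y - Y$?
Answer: $36$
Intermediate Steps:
$q{\left(Y \right)} = 0$
$N{\left(D \right)} = -6$ ($N{\left(D \right)} = 3 - 9 = -6$)
$N^{2}{\left(q{\left(-4 \right)} \right)} = \left(-6\right)^{2} = 36$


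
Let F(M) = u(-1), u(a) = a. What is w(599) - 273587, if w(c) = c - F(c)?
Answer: -272987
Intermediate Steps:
F(M) = -1
w(c) = 1 + c (w(c) = c - 1*(-1) = c + 1 = 1 + c)
w(599) - 273587 = (1 + 599) - 273587 = 600 - 273587 = -272987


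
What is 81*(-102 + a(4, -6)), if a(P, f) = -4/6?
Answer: -8316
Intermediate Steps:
a(P, f) = -⅔ (a(P, f) = -4*⅙ = -⅔)
81*(-102 + a(4, -6)) = 81*(-102 - ⅔) = 81*(-308/3) = -8316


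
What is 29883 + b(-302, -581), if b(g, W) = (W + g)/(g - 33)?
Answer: 10011688/335 ≈ 29886.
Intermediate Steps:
b(g, W) = (W + g)/(-33 + g)
29883 + b(-302, -581) = 29883 + (-581 - 302)/(-33 - 302) = 29883 - 883/(-335) = 29883 - 1/335*(-883) = 29883 + 883/335 = 10011688/335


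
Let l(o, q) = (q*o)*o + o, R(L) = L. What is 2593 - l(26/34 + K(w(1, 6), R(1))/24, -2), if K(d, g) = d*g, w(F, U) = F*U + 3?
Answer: 23993549/9248 ≈ 2594.5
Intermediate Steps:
w(F, U) = 3 + F*U
l(o, q) = o + q*o² (l(o, q) = (o*q)*o + o = q*o² + o = o + q*o²)
2593 - l(26/34 + K(w(1, 6), R(1))/24, -2) = 2593 - (26/34 + ((3 + 1*6)*1)/24)*(1 + (26/34 + ((3 + 1*6)*1)/24)*(-2)) = 2593 - (26*(1/34) + ((3 + 6)*1)*(1/24))*(1 + (26*(1/34) + ((3 + 6)*1)*(1/24))*(-2)) = 2593 - (13/17 + (9*1)*(1/24))*(1 + (13/17 + (9*1)*(1/24))*(-2)) = 2593 - (13/17 + 9*(1/24))*(1 + (13/17 + 9*(1/24))*(-2)) = 2593 - (13/17 + 3/8)*(1 + (13/17 + 3/8)*(-2)) = 2593 - 155*(1 + (155/136)*(-2))/136 = 2593 - 155*(1 - 155/68)/136 = 2593 - 155*(-87)/(136*68) = 2593 - 1*(-13485/9248) = 2593 + 13485/9248 = 23993549/9248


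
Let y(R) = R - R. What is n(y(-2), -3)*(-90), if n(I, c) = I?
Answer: 0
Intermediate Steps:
y(R) = 0
n(y(-2), -3)*(-90) = 0*(-90) = 0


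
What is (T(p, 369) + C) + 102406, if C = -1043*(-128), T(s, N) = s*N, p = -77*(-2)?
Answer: 292736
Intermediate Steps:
p = 154
T(s, N) = N*s
C = 133504
(T(p, 369) + C) + 102406 = (369*154 + 133504) + 102406 = (56826 + 133504) + 102406 = 190330 + 102406 = 292736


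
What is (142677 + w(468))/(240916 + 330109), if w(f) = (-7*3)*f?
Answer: 132849/571025 ≈ 0.23265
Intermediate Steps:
w(f) = -21*f
(142677 + w(468))/(240916 + 330109) = (142677 - 21*468)/(240916 + 330109) = (142677 - 9828)/571025 = 132849*(1/571025) = 132849/571025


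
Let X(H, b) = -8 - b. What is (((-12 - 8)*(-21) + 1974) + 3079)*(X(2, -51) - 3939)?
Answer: -21322808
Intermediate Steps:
(((-12 - 8)*(-21) + 1974) + 3079)*(X(2, -51) - 3939) = (((-12 - 8)*(-21) + 1974) + 3079)*((-8 - 1*(-51)) - 3939) = ((-20*(-21) + 1974) + 3079)*((-8 + 51) - 3939) = ((420 + 1974) + 3079)*(43 - 3939) = (2394 + 3079)*(-3896) = 5473*(-3896) = -21322808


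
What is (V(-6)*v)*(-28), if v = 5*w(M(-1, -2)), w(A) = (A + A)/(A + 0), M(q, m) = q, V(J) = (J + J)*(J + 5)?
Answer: -3360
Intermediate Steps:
V(J) = 2*J*(5 + J) (V(J) = (2*J)*(5 + J) = 2*J*(5 + J))
w(A) = 2 (w(A) = (2*A)/A = 2)
v = 10 (v = 5*2 = 10)
(V(-6)*v)*(-28) = ((2*(-6)*(5 - 6))*10)*(-28) = ((2*(-6)*(-1))*10)*(-28) = (12*10)*(-28) = 120*(-28) = -3360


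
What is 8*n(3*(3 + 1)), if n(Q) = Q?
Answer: 96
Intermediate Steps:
8*n(3*(3 + 1)) = 8*(3*(3 + 1)) = 8*(3*4) = 8*12 = 96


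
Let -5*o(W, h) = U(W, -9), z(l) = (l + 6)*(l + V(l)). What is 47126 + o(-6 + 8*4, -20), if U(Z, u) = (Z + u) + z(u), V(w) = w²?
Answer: 235829/5 ≈ 47166.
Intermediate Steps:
z(l) = (6 + l)*(l + l²) (z(l) = (l + 6)*(l + l²) = (6 + l)*(l + l²))
U(Z, u) = Z + u + u*(6 + u² + 7*u) (U(Z, u) = (Z + u) + u*(6 + u² + 7*u) = Z + u + u*(6 + u² + 7*u))
o(W, h) = 45 - W/5 (o(W, h) = -(W + (-9)³ + 7*(-9) + 7*(-9)²)/5 = -(W - 729 - 63 + 7*81)/5 = -(W - 729 - 63 + 567)/5 = -(-225 + W)/5 = 45 - W/5)
47126 + o(-6 + 8*4, -20) = 47126 + (45 - (-6 + 8*4)/5) = 47126 + (45 - (-6 + 32)/5) = 47126 + (45 - ⅕*26) = 47126 + (45 - 26/5) = 47126 + 199/5 = 235829/5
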